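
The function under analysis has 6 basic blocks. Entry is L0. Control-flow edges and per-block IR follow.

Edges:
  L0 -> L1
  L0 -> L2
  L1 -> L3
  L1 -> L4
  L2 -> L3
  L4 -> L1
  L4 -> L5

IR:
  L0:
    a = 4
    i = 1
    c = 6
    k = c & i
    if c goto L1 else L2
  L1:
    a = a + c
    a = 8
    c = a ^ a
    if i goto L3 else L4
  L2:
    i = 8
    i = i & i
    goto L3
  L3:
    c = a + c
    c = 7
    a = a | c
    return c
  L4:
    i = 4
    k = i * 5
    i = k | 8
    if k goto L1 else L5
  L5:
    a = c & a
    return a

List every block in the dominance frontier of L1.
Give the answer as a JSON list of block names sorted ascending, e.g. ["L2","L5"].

idom tree: L1←L0 L2←L0 L3←L0 L4←L1 L5←L4
Join-block Dom:
  L1: preds {L0,L4}: {L0} ∩ {L0,L1,L4} = {L0}; idom=L0
  L3: preds {L1,L2}: {L0,L1} ∩ {L0,L2} = {L0}; idom=L0

DF derivation:
  join L1 pred L0: · stop@L0
  join L1 pred L4: L4→L1 stop@L0
  join L3 pred L1: L1 stop@L0
  join L3 pred L2: L2 stop@L0
  L0: DF=∅
  L1: DF={L1,L3}
  L2: DF={L3}
  L3: DF=∅
  L4: DF={L1}
  L5: DF=∅

DF(L1) = ["L1", "L3"]

Answer: ["L1", "L3"]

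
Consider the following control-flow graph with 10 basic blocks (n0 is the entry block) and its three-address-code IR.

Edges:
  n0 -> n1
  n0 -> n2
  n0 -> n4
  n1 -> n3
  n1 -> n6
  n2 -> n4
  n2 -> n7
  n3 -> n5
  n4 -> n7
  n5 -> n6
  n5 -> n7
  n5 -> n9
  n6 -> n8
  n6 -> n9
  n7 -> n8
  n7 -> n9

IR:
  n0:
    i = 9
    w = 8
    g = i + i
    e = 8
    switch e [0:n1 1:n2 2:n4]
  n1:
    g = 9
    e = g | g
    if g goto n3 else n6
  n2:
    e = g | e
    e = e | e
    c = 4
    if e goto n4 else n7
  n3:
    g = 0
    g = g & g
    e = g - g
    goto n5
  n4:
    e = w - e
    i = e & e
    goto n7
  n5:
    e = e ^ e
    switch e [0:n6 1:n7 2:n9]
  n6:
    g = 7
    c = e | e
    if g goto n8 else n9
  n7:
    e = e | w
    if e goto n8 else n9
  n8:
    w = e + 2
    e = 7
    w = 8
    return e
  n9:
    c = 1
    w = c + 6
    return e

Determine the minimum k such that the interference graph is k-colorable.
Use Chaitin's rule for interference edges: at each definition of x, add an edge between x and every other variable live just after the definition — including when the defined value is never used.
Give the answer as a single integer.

Per-block:
  n0: def={e,g,i,w} ue=∅
  n1: def={e,g} ue=∅
  n2: def={c,e} ue={e,g}
  n3: def={e,g} ue=∅
  n4: def={e,i} ue={e,w}
  n5: def={e} ue={e}
  n6: def={c,g} ue={e}
  n7: def={e} ue={e,w}
  n8: def={e,w} ue={e}
  n9: def={c,w} ue={e}

Backward fixpoint:
  live n0: ∅→{e,g,w}
  live n1: {w}→{e,w}
  live n2: {e,g,w}→{e,w}
  live n3: {w}→{e,w}
  live n4: {e,w}→{e,w}
  live n5: {e,w}→{e,w}
  live n6: {e}→{e}
  live n7: {e,w}→{e}
  live n8: {e}→∅
  live n9: {e}→∅

Conflict graph:
  c: {e,g,w}
  e: {c,g,i,w}
  g: {c,e,w}
  i: {e,w}
  w: {c,e,g,i}

Colouring:
  {c,e,g,w} pairwise interfere (4-clique) ⇒ χ ≥ 4
  assign c→r2 e→r0 g→r3 i→r2 w→r1 — no edge inside a register ⇒ χ ≤ 4
  χ = 4

Answer: 4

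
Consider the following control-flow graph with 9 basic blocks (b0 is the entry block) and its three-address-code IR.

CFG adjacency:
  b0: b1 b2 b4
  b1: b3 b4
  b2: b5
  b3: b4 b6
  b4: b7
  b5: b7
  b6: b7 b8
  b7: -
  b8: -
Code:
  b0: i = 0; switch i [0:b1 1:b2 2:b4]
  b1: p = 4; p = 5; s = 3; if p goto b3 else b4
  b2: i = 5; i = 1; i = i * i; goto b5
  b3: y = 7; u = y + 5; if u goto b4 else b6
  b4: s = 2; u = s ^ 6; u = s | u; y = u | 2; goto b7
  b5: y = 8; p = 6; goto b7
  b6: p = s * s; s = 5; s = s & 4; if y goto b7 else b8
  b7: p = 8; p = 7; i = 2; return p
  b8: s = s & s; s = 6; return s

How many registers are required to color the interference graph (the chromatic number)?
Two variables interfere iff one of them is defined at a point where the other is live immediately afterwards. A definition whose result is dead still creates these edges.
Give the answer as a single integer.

Answer: 3

Derivation:
Block summaries:
  b0: def={i} ue=∅
  b1: def={p,s} ue=∅
  b2: def={i} ue=∅
  b3: def={u,y} ue=∅
  b4: def={s,u,y} ue=∅
  b5: def={p,y} ue=∅
  b6: def={p,s} ue={s,y}
  b7: def={i,p} ue=∅
  b8: def={s} ue={s}

Liveness:
  b0 li=∅ lo=∅
  b1 li=∅ lo={s}
  b2 li=∅ lo=∅
  b3 li={s} lo={s,y}
  b4 li=∅ lo=∅
  b5 li=∅ lo=∅
  b6 li={s,y} lo={s}
  b7 li=∅ lo=∅
  b8 li={s} lo=∅

Conflict graph:
  i: {p}
  p: {i,s,y}
  s: {p,u,y}
  u: {s,y}
  y: {p,s,u}

Registers:
  clique {p,s,y} ⇒ need ≥ 3
  3-colouring: c0={p,u}  c1={i,s}  c2={y}
  χ = 3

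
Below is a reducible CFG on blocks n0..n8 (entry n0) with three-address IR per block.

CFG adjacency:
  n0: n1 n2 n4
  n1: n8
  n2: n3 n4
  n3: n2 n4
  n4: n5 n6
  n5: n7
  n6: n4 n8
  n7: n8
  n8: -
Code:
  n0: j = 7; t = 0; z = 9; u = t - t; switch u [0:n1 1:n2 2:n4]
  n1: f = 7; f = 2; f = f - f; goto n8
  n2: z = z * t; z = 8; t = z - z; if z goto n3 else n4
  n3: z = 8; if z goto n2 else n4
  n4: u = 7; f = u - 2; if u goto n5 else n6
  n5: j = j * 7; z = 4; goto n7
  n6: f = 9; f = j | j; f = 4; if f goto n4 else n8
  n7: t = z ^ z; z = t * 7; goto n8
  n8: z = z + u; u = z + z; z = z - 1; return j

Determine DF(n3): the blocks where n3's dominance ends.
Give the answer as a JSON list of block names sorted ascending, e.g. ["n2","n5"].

Answer: ["n2", "n4"]

Working:
idom tree: n1←n0 n2←n0 n3←n2 n4←n0 n5←n4 n6←n4 n7←n5 n8←n0
Dom at joins:
  n2: preds {n0,n3}: {n0} ∩ {n0,n2,n3} = {n0}; idom=n0
  n4: preds {n0,n2,n3,n6}: {n0} ∩ {n0,n2} ∩ {n0,n2,n3} ∩ {n0,n4,n6} = {n0}; idom=n0
  n8: preds {n1,n6,n7}: {n0,n1} ∩ {n0,n4,n6} ∩ {n0,n4,n5,n7} = {n0}; idom=n0

DF walk-up:
  join n2 pred n0: · stop@n0
  join n2 pred n3: n3→n2 stop@n0
  join n4 pred n0: · stop@n0
  join n4 pred n2: n2 stop@n0
  join n4 pred n3: n3→n2 stop@n0
  join n4 pred n6: n6→n4 stop@n0
  join n8 pred n1: n1 stop@n0
  join n8 pred n6: n6→n4 stop@n0
  join n8 pred n7: n7→n5→n4 stop@n0
  n0: DF=∅
  n1: DF={n8}
  n2: DF={n2,n4}
  n3: DF={n2,n4}
  n4: DF={n4,n8}
  n5: DF={n8}
  n6: DF={n4,n8}
  n7: DF={n8}
  n8: DF=∅

DF(n3) = ["n2", "n4"]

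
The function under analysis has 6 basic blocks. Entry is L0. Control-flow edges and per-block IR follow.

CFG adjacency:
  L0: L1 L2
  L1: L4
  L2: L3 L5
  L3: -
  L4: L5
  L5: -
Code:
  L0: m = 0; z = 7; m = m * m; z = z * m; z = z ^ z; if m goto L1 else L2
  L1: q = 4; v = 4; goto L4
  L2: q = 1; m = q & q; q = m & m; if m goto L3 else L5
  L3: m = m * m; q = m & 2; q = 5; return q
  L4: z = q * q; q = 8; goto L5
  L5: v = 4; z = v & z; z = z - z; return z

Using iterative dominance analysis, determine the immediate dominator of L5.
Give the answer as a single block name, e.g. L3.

Answer: L0

Analysis:
idom tree: L1←L0 L2←L0 L3←L2 L4←L1 L5←L0
Dom at joins:
  L5: preds {L2,L4}: {L0,L2} ∩ {L0,L1,L4} = {L0}; idom=L0

idom(L5) = L0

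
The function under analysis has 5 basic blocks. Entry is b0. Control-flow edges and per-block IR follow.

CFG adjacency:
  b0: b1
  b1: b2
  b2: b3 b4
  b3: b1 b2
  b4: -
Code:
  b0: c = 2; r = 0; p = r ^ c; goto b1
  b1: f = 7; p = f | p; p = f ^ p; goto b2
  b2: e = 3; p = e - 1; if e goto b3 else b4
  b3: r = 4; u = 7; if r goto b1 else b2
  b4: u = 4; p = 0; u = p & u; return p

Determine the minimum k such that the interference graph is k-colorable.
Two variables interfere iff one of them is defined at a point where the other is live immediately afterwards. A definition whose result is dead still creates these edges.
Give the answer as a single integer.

Per-block:
  b0: {c,p,r} / ∅
  b1: {f,p} / {p}
  b2: {e,p} / ∅
  b3: {r,u} / ∅
  b4: {p,u} / ∅

Live sets:
  b0: in=∅ out={p}
  b1: in={p} out=∅
  b2: in=∅ out={p}
  b3: in={p} out={p}
  b4: in=∅ out=∅

Interference:
  c↔{r}
  e↔{p}
  f↔{p}
  p↔{e,f,r,u}
  r↔{c,p,u}
  u↔{p,r}

Registers:
  lower bound: {p,r,u} mutually conflict ⇒ χ ≥ 3
  3-colouring: c0={c,p}  c1={e,f,r}  c2={u}
  χ = 3

Answer: 3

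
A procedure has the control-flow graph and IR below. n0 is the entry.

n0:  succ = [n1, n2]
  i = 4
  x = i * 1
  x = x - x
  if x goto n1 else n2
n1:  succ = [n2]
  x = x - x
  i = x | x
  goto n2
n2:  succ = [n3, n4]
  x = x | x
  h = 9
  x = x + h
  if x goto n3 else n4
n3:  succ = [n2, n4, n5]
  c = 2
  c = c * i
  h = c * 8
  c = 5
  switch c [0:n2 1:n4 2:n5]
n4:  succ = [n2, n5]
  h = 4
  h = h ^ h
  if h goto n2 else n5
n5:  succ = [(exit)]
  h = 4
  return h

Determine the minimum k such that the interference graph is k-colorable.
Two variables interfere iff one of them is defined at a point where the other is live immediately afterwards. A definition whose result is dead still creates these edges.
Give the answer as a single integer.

def/use:
  n0 def {i,x} use ∅
  n1 def {i,x} use {x}
  n2 def {h,x} use {x}
  n3 def {c,h} use {i}
  n4 def {h} use ∅
  n5 def {h} use ∅

Liveness:
  n0: in=∅ out={i,x}
  n1: in={x} out={i,x}
  n2: in={i,x} out={i,x}
  n3: in={i,x} out={i,x}
  n4: in={i,x} out={i,x}
  n5: in=∅ out=∅

Interfere edges:
  c↔{i,x}
  h↔{i,x}
  i↔{c,h,x}
  x↔{c,h,i}

Chromatic number:
  clique {c,i,x} ⇒ need ≥ 3
  assign c→R2 h→R2 i→R0 x→R1 — no edge inside a register ⇒ χ ≤ 3
  χ = 3

Answer: 3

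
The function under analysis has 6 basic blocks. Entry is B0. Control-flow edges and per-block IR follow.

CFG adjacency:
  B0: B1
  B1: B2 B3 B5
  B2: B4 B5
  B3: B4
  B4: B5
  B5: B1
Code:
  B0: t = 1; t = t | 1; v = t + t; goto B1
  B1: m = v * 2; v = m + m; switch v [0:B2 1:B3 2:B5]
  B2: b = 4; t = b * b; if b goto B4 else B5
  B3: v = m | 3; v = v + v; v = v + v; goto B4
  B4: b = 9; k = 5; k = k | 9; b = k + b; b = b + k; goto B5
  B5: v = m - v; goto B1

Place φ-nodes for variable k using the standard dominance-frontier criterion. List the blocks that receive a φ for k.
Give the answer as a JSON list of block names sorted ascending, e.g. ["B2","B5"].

idom tree: B1←B0 B2←B1 B3←B1 B4←B1 B5←B1
Dom∩ at merges:
  B1: preds {B0,B5}: {B0} ∩ {B0,B1,B5} = {B0}; idom=B0
  B4: preds {B2,B3}: {B0,B1,B2} ∩ {B0,B1,B3} = {B0,B1}; idom=B1
  B5: preds {B1,B2,B4}: {B0,B1} ∩ {B0,B1,B2} ∩ {B0,B1,B4} = {B0,B1}; idom=B1

DF derivation:
  join B1 pred B0: · stop@B0
  join B1 pred B5: B5→B1 stop@B0
  join B4 pred B2: B2 stop@B1
  join B4 pred B3: B3 stop@B1
  join B5 pred B1: · stop@B1
  join B5 pred B2: B2 stop@B1
  join B5 pred B4: B4 stop@B1
  DF(B0)=∅
  DF(B1)={B1}
  DF(B2)={B4,B5}
  DF(B3)={B4}
  DF(B4)={B5}
  DF(B5)={B1}

φ for k: defs {B4}
  DF⁺ = {B1,B5}

Answer: ["B1", "B5"]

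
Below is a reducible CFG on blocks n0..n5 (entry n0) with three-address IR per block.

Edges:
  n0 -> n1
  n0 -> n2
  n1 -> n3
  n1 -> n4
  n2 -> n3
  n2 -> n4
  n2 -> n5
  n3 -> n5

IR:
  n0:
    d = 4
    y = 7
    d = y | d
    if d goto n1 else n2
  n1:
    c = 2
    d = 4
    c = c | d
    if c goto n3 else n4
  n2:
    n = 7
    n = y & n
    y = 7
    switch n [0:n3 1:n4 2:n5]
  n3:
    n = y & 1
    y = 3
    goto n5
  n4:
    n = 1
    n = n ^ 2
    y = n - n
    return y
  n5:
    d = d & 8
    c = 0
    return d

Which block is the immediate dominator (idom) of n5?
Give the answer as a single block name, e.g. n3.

idom tree: n1←n0 n2←n0 n3←n0 n4←n0 n5←n0
Dom∩ at merges:
  n3: preds {n1,n2}: {n0,n1} ∩ {n0,n2} = {n0}; idom=n0
  n4: preds {n1,n2}: {n0,n1} ∩ {n0,n2} = {n0}; idom=n0
  n5: preds {n2,n3}: {n0,n2} ∩ {n0,n3} = {n0}; idom=n0

idom(n5) = n0

Answer: n0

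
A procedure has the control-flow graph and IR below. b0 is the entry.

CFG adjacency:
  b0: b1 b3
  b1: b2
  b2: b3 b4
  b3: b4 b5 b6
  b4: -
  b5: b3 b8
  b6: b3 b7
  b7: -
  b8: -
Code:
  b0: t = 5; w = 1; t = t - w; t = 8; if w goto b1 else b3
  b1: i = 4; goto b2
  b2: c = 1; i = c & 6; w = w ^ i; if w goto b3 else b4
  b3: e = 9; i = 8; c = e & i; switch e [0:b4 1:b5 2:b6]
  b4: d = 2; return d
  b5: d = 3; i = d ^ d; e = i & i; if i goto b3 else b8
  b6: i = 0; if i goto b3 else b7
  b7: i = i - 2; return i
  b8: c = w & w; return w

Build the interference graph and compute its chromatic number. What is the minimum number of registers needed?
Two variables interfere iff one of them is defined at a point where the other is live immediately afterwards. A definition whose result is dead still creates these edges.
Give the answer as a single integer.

Block summaries:
  b0: {t,w} / ∅
  b1: {i} / ∅
  b2: {c,i,w} / {w}
  b3: {c,e,i} / ∅
  b4: {d} / ∅
  b5: {d,e,i} / ∅
  b6: {i} / ∅
  b7: {i} / {i}
  b8: {c} / {w}

Liveness:
  live b0: ∅→{w}
  live b1: {w}→{w}
  live b2: {w}→{w}
  live b3: {w}→{w}
  live b4: ∅→∅
  live b5: {w}→{w}
  live b6: {w}→{i,w}
  live b7: {i}→∅
  live b8: {w}→∅

Interference:
  c↔{e,w}
  d↔{w}
  e↔{c,i,w}
  i↔{e,w}
  t↔{w}
  w↔{c,d,e,i,t}

Colouring:
  clique {c,e,w} ⇒ need ≥ 3
  assign c→R2 d→R1 e→R1 i→R2 t→R1 w→R0 — no edge inside a register ⇒ χ ≤ 3
  χ = 3

Answer: 3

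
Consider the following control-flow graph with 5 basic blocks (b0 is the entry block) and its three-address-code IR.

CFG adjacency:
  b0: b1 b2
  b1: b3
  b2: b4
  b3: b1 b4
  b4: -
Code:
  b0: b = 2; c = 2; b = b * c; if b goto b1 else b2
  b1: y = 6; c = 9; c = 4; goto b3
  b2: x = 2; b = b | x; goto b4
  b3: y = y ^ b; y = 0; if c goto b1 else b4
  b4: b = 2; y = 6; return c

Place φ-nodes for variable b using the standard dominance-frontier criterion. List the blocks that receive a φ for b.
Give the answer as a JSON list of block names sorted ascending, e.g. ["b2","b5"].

idom tree: b1←b0 b2←b0 b3←b1 b4←b0
Join-block Dom:
  b1: preds {b0,b3}: {b0} ∩ {b0,b1,b3} = {b0}; idom=b0
  b4: preds {b2,b3}: {b0,b2} ∩ {b0,b1,b3} = {b0}; idom=b0

Frontier:
  b1←b0: walk · to b0
  b1←b3: walk b3→b1 to b0
  b4←b2: walk b2 to b0
  b4←b3: walk b3→b1 to b0
  b0: DF=∅
  b1: DF={b1,b4}
  b2: DF={b4}
  b3: DF={b1,b4}
  b4: DF=∅

φ for b: defs {b0,b2,b4}
  DF⁺ = {b4}

Answer: ["b4"]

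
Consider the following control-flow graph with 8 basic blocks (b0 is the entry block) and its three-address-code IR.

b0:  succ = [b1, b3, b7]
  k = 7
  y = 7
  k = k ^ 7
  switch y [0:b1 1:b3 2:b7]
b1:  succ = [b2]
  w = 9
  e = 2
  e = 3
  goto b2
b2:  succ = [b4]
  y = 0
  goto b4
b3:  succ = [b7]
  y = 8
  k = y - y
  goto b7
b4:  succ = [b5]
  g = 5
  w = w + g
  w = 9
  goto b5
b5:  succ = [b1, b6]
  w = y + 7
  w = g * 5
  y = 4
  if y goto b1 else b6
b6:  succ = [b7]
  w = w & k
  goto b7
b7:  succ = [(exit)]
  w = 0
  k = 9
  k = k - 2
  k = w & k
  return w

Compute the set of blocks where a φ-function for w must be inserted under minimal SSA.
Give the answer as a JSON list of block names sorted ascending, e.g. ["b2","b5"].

idom tree: b1←b0 b2←b1 b3←b0 b4←b2 b5←b4 b6←b5 b7←b0
Join-block Dom:
  b1: preds {b0,b5}: {b0} ∩ {b0,b1,b2,b4,b5} = {b0}; idom=b0
  b7: preds {b0,b3,b6}: {b0} ∩ {b0,b3} ∩ {b0,b1,b2,b4,b5,b6} = {b0}; idom=b0

Frontier:
  b1←b0: walk · to b0
  b1←b5: walk b5→b4→b2→b1 to b0
  b7←b0: walk · to b0
  b7←b3: walk b3 to b0
  b7←b6: walk b6→b5→b4→b2→b1 to b0
  b0 → ∅
  b1 → {b1,b7}
  b2 → {b1,b7}
  b3 → {b7}
  b4 → {b1,b7}
  b5 → {b1,b7}
  b6 → {b7}
  b7 → ∅

φ for w: defs {b1,b4,b5,b6,b7}
  DF⁺ = {b1,b7}

Answer: ["b1", "b7"]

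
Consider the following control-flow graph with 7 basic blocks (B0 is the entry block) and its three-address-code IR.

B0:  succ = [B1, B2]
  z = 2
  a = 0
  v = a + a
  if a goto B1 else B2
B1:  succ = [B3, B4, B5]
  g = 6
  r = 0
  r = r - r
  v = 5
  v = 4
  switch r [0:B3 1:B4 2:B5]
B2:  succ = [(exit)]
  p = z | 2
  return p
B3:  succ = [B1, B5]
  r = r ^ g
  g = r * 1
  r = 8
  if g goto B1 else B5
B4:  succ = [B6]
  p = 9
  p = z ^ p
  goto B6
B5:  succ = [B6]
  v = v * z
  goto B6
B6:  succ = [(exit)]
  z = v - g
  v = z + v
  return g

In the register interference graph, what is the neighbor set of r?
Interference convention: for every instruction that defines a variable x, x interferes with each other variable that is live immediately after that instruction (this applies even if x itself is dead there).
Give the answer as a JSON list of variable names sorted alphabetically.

Per-block:
  B0: {a,v,z} / ∅
  B1: {g,r,v} / ∅
  B2: {p} / {z}
  B3: {g,r} / {g,r}
  B4: {p} / {z}
  B5: {v} / {v,z}
  B6: {v,z} / {g,v}

Backward fixpoint:
  live B0: ∅→{z}
  live B1: {z}→{g,r,v,z}
  live B2: {z}→∅
  live B3: {g,r,v,z}→{g,v,z}
  live B4: {g,v,z}→{g,v}
  live B5: {g,v,z}→{g,v}
  live B6: {g,v}→∅

Interference:
  a: {v,z}
  g: {p,r,v,z}
  p: {g,v,z}
  r: {g,v,z}
  v: {a,g,p,r,z}
  z: {a,g,p,r,v}

N(r) = ["g", "v", "z"]

Answer: ["g", "v", "z"]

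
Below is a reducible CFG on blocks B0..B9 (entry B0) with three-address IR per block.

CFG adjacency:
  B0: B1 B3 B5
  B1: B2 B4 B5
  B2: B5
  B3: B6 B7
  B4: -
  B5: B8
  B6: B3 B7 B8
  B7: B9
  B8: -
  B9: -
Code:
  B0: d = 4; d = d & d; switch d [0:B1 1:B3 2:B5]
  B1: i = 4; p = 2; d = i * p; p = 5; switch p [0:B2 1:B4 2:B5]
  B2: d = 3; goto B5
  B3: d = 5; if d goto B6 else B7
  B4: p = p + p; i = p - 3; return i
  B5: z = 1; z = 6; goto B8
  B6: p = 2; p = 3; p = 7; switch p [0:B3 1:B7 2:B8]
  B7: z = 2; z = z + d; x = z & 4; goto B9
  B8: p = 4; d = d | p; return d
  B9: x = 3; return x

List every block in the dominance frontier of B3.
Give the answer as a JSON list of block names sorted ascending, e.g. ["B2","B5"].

idom tree: B1←B0 B2←B1 B3←B0 B4←B1 B5←B0 B6←B3 B7←B3 B8←B0 B9←B7
Dom∩ at merges:
  B3: preds {B0,B6}: {B0} ∩ {B0,B3,B6} = {B0}; idom=B0
  B5: preds {B0,B1,B2}: {B0} ∩ {B0,B1} ∩ {B0,B1,B2} = {B0}; idom=B0
  B7: preds {B3,B6}: {B0,B3} ∩ {B0,B3,B6} = {B0,B3}; idom=B3
  B8: preds {B5,B6}: {B0,B5} ∩ {B0,B3,B6} = {B0}; idom=B0

DF derivation:
  B3←B0: walk · to B0
  B3←B6: walk B6→B3 to B0
  B5←B0: walk · to B0
  B5←B1: walk B1 to B0
  B5←B2: walk B2→B1 to B0
  B7←B3: walk · to B3
  B7←B6: walk B6 to B3
  B8←B5: walk B5 to B0
  B8←B6: walk B6→B3 to B0
  B0 → ∅
  B1 → {B5}
  B2 → {B5}
  B3 → {B3,B8}
  B4 → ∅
  B5 → {B8}
  B6 → {B3,B7,B8}
  B7 → ∅
  B8 → ∅
  B9 → ∅

DF(B3) = ["B3", "B8"]

Answer: ["B3", "B8"]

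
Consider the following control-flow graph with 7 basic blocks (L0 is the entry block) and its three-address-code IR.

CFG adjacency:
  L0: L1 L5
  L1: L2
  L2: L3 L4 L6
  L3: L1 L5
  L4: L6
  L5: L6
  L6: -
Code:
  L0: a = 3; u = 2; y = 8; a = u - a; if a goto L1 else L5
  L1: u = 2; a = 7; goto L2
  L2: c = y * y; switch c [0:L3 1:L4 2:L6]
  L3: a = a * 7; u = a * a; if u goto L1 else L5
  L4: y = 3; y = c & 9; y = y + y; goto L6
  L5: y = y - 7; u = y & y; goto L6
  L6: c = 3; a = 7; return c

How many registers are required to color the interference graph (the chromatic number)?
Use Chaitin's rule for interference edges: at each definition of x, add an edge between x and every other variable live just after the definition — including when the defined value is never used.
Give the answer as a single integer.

Per-block:
  L0: {a,u,y} / ∅
  L1: {a,u} / ∅
  L2: {c} / {y}
  L3: {a,u} / {a}
  L4: {y} / {c}
  L5: {u,y} / {y}
  L6: {a,c} / ∅

Backward fixpoint:
  live L0: ∅→{y}
  live L1: {y}→{a,y}
  live L2: {a,y}→{a,c,y}
  live L3: {a,y}→{y}
  live L4: {c}→∅
  live L5: {y}→∅
  live L6: ∅→∅

Conflict graph:
  a — {c,u,y}
  c — {a,y}
  u — {a,y}
  y — {a,c,u}

Chromatic number:
  clique {a,c,y} ⇒ need ≥ 3
  assign a→R0 c→R2 u→R2 y→R1 — no edge inside a register ⇒ χ ≤ 3
  χ = 3

Answer: 3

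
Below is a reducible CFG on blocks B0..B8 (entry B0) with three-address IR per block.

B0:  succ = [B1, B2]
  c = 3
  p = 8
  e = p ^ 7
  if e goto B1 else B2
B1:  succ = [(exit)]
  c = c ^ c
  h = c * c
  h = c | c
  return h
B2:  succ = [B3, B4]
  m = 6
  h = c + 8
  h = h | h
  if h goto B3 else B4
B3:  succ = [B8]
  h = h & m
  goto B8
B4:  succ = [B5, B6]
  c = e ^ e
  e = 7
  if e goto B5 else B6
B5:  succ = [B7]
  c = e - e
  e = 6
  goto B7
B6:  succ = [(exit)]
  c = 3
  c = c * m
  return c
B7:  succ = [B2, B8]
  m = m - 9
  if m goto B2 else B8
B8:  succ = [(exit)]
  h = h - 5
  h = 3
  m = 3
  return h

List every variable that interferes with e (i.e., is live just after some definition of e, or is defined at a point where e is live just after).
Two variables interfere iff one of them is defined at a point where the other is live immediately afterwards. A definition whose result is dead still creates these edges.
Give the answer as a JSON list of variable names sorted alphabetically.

Answer: ["c", "h", "m"]

Derivation:
Per-block:
  B0: def={c,e,p} ue=∅
  B1: def={c,h} ue={c}
  B2: def={h,m} ue={c}
  B3: def={h} ue={h,m}
  B4: def={c,e} ue={e}
  B5: def={c,e} ue={e}
  B6: def={c} ue={m}
  B7: def={m} ue={m}
  B8: def={h,m} ue={h}

Liveness:
  B0 li=∅ lo={c,e}
  B1 li={c} lo=∅
  B2 li={c,e} lo={e,h,m}
  B3 li={h,m} lo={h}
  B4 li={e,h,m} lo={e,h,m}
  B5 li={e,h,m} lo={c,e,h,m}
  B6 li={m} lo=∅
  B7 li={c,e,h,m} lo={c,e,h}
  B8 li={h} lo=∅

Interference:
  c: {e,h,m,p}
  e: {c,h,m}
  h: {c,e,m}
  m: {c,e,h}
  p: {c}

N(e) = ["c", "h", "m"]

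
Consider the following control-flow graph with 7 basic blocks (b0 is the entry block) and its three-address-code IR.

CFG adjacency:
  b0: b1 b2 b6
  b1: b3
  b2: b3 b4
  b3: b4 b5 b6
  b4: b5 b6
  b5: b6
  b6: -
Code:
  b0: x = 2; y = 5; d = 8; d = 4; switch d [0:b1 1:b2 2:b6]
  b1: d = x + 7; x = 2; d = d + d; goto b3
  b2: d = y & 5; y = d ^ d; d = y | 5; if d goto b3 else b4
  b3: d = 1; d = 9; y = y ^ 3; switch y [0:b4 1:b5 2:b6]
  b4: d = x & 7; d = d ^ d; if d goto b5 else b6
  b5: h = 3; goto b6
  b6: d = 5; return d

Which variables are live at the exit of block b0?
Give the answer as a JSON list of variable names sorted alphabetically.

def/use:
  b0: {d,x,y} / ∅
  b1: {d,x} / {x}
  b2: {d,y} / {y}
  b3: {d,y} / {y}
  b4: {d} / {x}
  b5: {h} / ∅
  b6: {d} / ∅

Live sets:
  live b0: ∅→{x,y}
  live b1: {x,y}→{x,y}
  live b2: {x,y}→{x,y}
  live b3: {x,y}→{x}
  live b4: {x}→∅
  live b5: ∅→∅
  live b6: ∅→∅

live-out(b0) = ["x", "y"]

Answer: ["x", "y"]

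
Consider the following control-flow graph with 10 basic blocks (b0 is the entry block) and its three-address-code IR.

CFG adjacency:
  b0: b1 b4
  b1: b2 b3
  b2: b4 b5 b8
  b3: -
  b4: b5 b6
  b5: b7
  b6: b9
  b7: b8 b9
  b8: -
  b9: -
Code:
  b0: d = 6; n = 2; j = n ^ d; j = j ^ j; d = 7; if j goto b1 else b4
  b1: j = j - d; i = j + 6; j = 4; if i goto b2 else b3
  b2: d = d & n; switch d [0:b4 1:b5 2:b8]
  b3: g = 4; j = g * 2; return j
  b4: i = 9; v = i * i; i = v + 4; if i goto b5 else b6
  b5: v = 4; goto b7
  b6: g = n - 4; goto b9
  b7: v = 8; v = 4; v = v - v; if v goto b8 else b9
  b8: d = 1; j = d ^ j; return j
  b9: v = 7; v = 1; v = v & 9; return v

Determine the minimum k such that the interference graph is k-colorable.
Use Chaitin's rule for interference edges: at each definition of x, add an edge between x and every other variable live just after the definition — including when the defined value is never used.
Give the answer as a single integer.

Answer: 4

Analysis:
Block summaries:
  b0: def={d,j,n} ue=∅
  b1: def={i,j} ue={d,j}
  b2: def={d} ue={d,n}
  b3: def={g,j} ue=∅
  b4: def={i,v} ue=∅
  b5: def={v} ue=∅
  b6: def={g} ue={n}
  b7: def={v} ue=∅
  b8: def={d,j} ue={j}
  b9: def={v} ue=∅

Live sets:
  b0 li=∅ lo={d,j,n}
  b1 li={d,j,n} lo={d,j,n}
  b2 li={d,j,n} lo={j,n}
  b3 li=∅ lo=∅
  b4 li={j,n} lo={j,n}
  b5 li={j} lo={j}
  b6 li={n} lo=∅
  b7 li={j} lo={j}
  b8 li={j} lo=∅
  b9 li=∅ lo=∅

Interfere edges:
  d↔{i,j,n}
  g↔∅
  i↔{d,j,n}
  j↔{d,i,n,v}
  n↔{d,i,j,v}
  v↔{j,n}

Registers:
  clique {d,i,j,n} ⇒ need ≥ 4
  4-colouring: r0={g,j}  r1={n}  r2={d,v}  r3={i}
  χ = 4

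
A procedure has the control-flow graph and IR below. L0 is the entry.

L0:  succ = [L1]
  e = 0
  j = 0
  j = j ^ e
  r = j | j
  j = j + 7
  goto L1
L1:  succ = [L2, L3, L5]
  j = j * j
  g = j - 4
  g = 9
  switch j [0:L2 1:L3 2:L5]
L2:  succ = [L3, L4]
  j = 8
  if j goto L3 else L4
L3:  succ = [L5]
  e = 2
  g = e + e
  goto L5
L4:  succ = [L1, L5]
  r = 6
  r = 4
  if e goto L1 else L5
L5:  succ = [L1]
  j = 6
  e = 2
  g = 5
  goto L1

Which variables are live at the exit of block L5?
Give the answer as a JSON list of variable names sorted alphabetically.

Answer: ["e", "j"]

Analysis:
Block summaries:
  L0: {e,j,r} / ∅
  L1: {g,j} / {j}
  L2: {j} / ∅
  L3: {e,g} / ∅
  L4: {r} / {e}
  L5: {e,g,j} / ∅

Liveness:
  L0 li=∅ lo={e,j}
  L1 li={e,j} lo={e}
  L2 li={e} lo={e,j}
  L3 li=∅ lo=∅
  L4 li={e,j} lo={e,j}
  L5 li=∅ lo={e,j}

live-out(L5) = ["e", "j"]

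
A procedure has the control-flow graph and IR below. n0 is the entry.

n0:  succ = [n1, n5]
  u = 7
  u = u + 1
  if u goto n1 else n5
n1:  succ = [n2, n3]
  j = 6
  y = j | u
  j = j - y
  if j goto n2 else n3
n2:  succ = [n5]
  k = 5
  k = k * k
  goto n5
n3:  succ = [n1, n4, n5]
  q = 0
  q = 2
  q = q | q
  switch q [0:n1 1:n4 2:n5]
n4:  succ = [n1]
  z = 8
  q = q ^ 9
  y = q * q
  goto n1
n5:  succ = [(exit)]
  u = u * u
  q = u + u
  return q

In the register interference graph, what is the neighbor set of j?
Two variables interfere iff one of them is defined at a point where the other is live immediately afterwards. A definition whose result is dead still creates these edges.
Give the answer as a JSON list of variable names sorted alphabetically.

Answer: ["u", "y"]

Analysis:
Block summaries:
  n0: def={u} ue=∅
  n1: def={j,y} ue={u}
  n2: def={k} ue=∅
  n3: def={q} ue=∅
  n4: def={q,y,z} ue={q}
  n5: def={q,u} ue={u}

Backward fixpoint:
  n0 li=∅ lo={u}
  n1 li={u} lo={u}
  n2 li={u} lo={u}
  n3 li={u} lo={q,u}
  n4 li={q,u} lo={u}
  n5 li={u} lo=∅

Interference:
  j↔{u,y}
  k↔{u}
  q↔{u,z}
  u↔{j,k,q,y,z}
  y↔{j,u}
  z↔{q,u}

N(j) = ["u", "y"]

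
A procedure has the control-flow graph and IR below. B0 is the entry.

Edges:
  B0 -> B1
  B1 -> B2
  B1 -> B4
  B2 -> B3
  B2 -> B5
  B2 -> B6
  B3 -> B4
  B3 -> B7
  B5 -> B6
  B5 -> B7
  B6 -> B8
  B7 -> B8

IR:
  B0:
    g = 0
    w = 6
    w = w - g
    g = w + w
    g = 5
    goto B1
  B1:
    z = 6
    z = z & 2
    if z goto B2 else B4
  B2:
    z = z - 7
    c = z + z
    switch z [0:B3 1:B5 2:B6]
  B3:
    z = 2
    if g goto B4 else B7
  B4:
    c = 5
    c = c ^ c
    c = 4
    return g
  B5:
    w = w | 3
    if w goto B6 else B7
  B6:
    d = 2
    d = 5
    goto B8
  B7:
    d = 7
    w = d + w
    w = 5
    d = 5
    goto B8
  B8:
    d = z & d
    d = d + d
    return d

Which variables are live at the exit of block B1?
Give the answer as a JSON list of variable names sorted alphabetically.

Answer: ["g", "w", "z"]

Analysis:
def/use:
  B0 def {g,w} use ∅
  B1 def {z} use ∅
  B2 def {c,z} use {z}
  B3 def {z} use {g}
  B4 def {c} use {g}
  B5 def {w} use {w}
  B6 def {d} use ∅
  B7 def {d,w} use {w}
  B8 def {d} use {d,z}

Liveness:
  live B0: ∅→{g,w}
  live B1: {g,w}→{g,w,z}
  live B2: {g,w,z}→{g,w,z}
  live B3: {g,w}→{g,w,z}
  live B4: {g}→∅
  live B5: {w,z}→{w,z}
  live B6: {z}→{d,z}
  live B7: {w,z}→{d,z}
  live B8: {d,z}→∅

live-out(B1) = ["g", "w", "z"]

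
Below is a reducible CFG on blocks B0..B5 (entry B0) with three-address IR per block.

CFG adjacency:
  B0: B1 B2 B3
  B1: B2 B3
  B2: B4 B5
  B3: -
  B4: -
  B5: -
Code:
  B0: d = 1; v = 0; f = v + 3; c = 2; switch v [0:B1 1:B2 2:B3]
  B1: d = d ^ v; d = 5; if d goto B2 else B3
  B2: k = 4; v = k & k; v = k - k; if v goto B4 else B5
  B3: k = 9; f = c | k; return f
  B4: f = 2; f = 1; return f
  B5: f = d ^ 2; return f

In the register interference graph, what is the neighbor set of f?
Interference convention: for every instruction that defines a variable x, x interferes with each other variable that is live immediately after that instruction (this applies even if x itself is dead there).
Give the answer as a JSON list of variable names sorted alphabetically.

Answer: ["d", "v"]

Analysis:
Block summaries:
  B0 def {c,d,f,v} use ∅
  B1 def {d} use {d,v}
  B2 def {k,v} use ∅
  B3 def {f,k} use {c}
  B4 def {f} use ∅
  B5 def {f} use {d}

Live sets:
  live B0: ∅→{c,d,v}
  live B1: {c,d,v}→{c,d}
  live B2: {d}→{d}
  live B3: {c}→∅
  live B4: ∅→∅
  live B5: {d}→∅

Interfere edges:
  c↔{d,k,v}
  d↔{c,f,k,v}
  f↔{d,v}
  k↔{c,d,v}
  v↔{c,d,f,k}

N(f) = ["d", "v"]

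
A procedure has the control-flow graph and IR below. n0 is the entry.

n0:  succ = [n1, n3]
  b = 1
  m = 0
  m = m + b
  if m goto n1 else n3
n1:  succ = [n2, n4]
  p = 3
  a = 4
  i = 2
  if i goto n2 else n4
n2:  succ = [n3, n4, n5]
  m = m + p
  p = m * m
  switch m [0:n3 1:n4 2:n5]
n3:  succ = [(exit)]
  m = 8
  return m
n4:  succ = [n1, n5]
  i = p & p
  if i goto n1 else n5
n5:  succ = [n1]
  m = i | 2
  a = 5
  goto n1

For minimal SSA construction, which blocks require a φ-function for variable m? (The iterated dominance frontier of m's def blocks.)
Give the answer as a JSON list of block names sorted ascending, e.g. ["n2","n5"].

idom tree: n1←n0 n2←n1 n3←n0 n4←n1 n5←n1
Dom∩ at merges:
  n1: preds {n0,n4,n5}: {n0} ∩ {n0,n1,n4} ∩ {n0,n1,n5} = {n0}; idom=n0
  n3: preds {n0,n2}: {n0} ∩ {n0,n1,n2} = {n0}; idom=n0
  n4: preds {n1,n2}: {n0,n1} ∩ {n0,n1,n2} = {n0,n1}; idom=n1
  n5: preds {n2,n4}: {n0,n1,n2} ∩ {n0,n1,n4} = {n0,n1}; idom=n1

Frontier:
  join n1 pred n0: · stop@n0
  join n1 pred n4: n4→n1 stop@n0
  join n1 pred n5: n5→n1 stop@n0
  join n3 pred n0: · stop@n0
  join n3 pred n2: n2→n1 stop@n0
  join n4 pred n1: · stop@n1
  join n4 pred n2: n2 stop@n1
  join n5 pred n2: n2 stop@n1
  join n5 pred n4: n4 stop@n1
  n0: DF=∅
  n1: DF={n1,n3}
  n2: DF={n3,n4,n5}
  n3: DF=∅
  n4: DF={n1,n5}
  n5: DF={n1}

φ for m: defs {n0,n2,n3,n5}
  DF⁺ = {n1,n3,n4,n5}

Answer: ["n1", "n3", "n4", "n5"]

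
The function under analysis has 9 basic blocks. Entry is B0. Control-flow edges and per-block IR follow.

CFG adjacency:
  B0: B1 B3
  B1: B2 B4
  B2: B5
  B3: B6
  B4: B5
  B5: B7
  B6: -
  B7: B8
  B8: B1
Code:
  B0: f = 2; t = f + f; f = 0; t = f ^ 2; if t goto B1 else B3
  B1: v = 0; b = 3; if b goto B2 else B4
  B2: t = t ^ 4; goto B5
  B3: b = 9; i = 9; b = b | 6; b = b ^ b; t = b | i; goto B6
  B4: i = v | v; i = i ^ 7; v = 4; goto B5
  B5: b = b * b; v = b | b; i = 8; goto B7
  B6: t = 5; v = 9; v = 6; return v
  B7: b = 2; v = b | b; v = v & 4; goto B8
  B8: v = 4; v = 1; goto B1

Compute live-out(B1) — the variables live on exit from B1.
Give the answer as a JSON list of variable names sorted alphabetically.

Per-block:
  B0: def={f,t} ue=∅
  B1: def={b,v} ue=∅
  B2: def={t} ue={t}
  B3: def={b,i,t} ue=∅
  B4: def={i,v} ue={v}
  B5: def={b,i,v} ue={b}
  B6: def={t,v} ue=∅
  B7: def={b,v} ue=∅
  B8: def={v} ue=∅

Live sets:
  live B0: ∅→{t}
  live B1: {t}→{b,t,v}
  live B2: {b,t}→{b,t}
  live B3: ∅→∅
  live B4: {b,t,v}→{b,t}
  live B5: {b,t}→{t}
  live B6: ∅→∅
  live B7: {t}→{t}
  live B8: {t}→{t}

live-out(B1) = ["b", "t", "v"]

Answer: ["b", "t", "v"]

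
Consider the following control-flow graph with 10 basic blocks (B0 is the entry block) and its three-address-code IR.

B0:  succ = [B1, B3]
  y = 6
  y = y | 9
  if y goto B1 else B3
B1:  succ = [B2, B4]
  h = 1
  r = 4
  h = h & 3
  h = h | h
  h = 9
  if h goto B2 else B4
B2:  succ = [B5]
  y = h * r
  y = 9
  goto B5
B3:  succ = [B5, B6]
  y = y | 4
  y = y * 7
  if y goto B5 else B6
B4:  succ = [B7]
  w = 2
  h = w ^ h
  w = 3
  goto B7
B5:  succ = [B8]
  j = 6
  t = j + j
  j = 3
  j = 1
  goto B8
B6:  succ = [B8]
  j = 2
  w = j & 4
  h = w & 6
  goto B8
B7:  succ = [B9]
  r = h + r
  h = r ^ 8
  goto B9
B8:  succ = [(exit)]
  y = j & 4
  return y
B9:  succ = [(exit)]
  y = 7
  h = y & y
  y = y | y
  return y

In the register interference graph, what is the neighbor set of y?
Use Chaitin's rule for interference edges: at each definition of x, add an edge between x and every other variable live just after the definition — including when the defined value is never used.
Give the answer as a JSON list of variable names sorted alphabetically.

Answer: ["h"]

Derivation:
def/use:
  B0: {y} / ∅
  B1: {h,r} / ∅
  B2: {y} / {h,r}
  B3: {y} / {y}
  B4: {h,w} / {h}
  B5: {j,t} / ∅
  B6: {h,j,w} / ∅
  B7: {h,r} / {h,r}
  B8: {y} / {j}
  B9: {h,y} / ∅

Liveness:
  B0: in=∅ out={y}
  B1: in=∅ out={h,r}
  B2: in={h,r} out=∅
  B3: in={y} out=∅
  B4: in={h,r} out={h,r}
  B5: in=∅ out={j}
  B6: in=∅ out={j}
  B7: in={h,r} out=∅
  B8: in={j} out=∅
  B9: in=∅ out=∅

Interfere edges:
  h↔{j,r,w,y}
  j↔{h,w}
  r↔{h,w}
  t↔∅
  w↔{h,j,r}
  y↔{h}

N(y) = ["h"]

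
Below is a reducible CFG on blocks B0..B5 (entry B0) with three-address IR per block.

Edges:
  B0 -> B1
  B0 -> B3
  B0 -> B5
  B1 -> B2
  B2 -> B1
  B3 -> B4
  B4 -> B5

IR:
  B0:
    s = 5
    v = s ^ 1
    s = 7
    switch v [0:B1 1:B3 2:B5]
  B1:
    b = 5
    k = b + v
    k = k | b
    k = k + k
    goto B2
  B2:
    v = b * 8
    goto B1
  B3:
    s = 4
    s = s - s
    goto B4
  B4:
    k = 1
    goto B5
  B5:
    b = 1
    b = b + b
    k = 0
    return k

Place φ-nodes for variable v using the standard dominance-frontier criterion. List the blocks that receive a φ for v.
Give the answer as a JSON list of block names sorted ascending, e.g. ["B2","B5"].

idom tree: B1←B0 B2←B1 B3←B0 B4←B3 B5←B0
Join-block Dom:
  B1: preds {B0,B2}: {B0} ∩ {B0,B1,B2} = {B0}; idom=B0
  B5: preds {B0,B4}: {B0} ∩ {B0,B3,B4} = {B0}; idom=B0

Frontier:
  B1←B0: walk · to B0
  B1←B2: walk B2→B1 to B0
  B5←B0: walk · to B0
  B5←B4: walk B4→B3 to B0
  B0 → ∅
  B1 → {B1}
  B2 → {B1}
  B3 → {B5}
  B4 → {B5}
  B5 → ∅

φ for v: defs {B0,B2}
  DF⁺ = {B1}

Answer: ["B1"]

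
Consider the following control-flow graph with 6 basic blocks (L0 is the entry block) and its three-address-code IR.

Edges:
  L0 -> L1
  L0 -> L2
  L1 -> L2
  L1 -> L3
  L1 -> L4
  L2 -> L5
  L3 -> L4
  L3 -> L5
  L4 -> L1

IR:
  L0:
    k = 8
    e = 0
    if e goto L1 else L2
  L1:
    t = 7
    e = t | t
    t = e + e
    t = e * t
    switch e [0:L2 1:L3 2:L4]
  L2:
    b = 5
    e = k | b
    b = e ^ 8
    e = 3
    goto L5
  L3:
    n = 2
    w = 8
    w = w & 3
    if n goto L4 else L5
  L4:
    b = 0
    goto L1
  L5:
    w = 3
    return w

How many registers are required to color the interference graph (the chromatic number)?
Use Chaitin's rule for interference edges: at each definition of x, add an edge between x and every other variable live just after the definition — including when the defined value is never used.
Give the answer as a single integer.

Answer: 3

Working:
def/use:
  L0: {e,k} / ∅
  L1: {e,t} / ∅
  L2: {b,e} / {k}
  L3: {n,w} / ∅
  L4: {b} / ∅
  L5: {w} / ∅

Live sets:
  L0 li=∅ lo={k}
  L1 li={k} lo={k}
  L2 li={k} lo=∅
  L3 li={k} lo={k}
  L4 li={k} lo={k}
  L5 li=∅ lo=∅

Interfere edges:
  b — {k}
  e — {k,t}
  k — {b,e,n,t,w}
  n — {k,w}
  t — {e,k}
  w — {k,n}

Chromatic number:
  lower bound: {e,k,t} mutually conflict ⇒ χ ≥ 3
  assign b→c1 e→c1 k→c0 n→c1 t→c2 w→c2 — no edge inside a register ⇒ χ ≤ 3
  χ = 3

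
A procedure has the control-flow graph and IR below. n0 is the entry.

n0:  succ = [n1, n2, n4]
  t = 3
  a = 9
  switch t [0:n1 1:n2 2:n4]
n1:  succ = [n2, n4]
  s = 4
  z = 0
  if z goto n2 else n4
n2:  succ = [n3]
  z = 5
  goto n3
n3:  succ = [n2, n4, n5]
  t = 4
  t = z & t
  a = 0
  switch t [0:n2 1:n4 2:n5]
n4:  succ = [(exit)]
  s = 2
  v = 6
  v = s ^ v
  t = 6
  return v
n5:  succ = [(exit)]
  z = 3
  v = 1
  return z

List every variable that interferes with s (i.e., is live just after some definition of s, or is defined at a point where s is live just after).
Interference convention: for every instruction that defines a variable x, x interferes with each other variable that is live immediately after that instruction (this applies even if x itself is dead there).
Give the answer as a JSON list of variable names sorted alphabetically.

Answer: ["v"]

Working:
def/use:
  n0 def {a,t} use ∅
  n1 def {s,z} use ∅
  n2 def {z} use ∅
  n3 def {a,t} use {z}
  n4 def {s,t,v} use ∅
  n5 def {v,z} use ∅

Backward fixpoint:
  n0: in=∅ out=∅
  n1: in=∅ out=∅
  n2: in=∅ out={z}
  n3: in={z} out=∅
  n4: in=∅ out=∅
  n5: in=∅ out=∅

Interference:
  a↔{t}
  s↔{v}
  t↔{a,v,z}
  v↔{s,t,z}
  z↔{t,v}

N(s) = ["v"]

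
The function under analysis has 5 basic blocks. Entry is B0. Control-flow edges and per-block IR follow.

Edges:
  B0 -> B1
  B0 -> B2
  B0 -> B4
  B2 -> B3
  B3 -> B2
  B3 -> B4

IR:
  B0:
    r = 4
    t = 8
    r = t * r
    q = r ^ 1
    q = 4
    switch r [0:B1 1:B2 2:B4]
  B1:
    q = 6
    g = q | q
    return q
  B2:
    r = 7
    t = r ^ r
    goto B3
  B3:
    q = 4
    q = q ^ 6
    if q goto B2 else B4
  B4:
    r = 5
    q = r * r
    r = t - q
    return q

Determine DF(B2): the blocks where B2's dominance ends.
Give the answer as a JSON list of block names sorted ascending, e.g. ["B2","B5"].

Answer: ["B2", "B4"]

Working:
idom tree: B1←B0 B2←B0 B3←B2 B4←B0
Dom∩ at merges:
  B2: preds {B0,B3}: {B0} ∩ {B0,B2,B3} = {B0}; idom=B0
  B4: preds {B0,B3}: {B0} ∩ {B0,B2,B3} = {B0}; idom=B0

DF derivation:
  join B2 pred B0: · stop@B0
  join B2 pred B3: B3→B2 stop@B0
  join B4 pred B0: · stop@B0
  join B4 pred B3: B3→B2 stop@B0
  DF(B0)=∅
  DF(B1)=∅
  DF(B2)={B2,B4}
  DF(B3)={B2,B4}
  DF(B4)=∅

DF(B2) = ["B2", "B4"]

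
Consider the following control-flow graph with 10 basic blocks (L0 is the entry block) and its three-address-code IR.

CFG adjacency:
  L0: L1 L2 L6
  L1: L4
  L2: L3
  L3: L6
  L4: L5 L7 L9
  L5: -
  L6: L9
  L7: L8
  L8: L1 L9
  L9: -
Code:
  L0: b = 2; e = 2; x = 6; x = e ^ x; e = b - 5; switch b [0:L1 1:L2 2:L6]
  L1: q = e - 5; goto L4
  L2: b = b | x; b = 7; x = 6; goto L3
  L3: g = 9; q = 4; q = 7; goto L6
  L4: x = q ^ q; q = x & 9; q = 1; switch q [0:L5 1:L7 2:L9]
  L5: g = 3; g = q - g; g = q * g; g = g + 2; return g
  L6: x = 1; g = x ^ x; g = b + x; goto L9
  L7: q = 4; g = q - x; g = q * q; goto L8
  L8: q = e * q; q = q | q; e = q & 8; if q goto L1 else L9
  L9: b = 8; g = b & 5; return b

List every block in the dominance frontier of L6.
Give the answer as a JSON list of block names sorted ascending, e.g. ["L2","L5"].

idom tree: L1←L0 L2←L0 L3←L2 L4←L1 L5←L4 L6←L0 L7←L4 L8←L7 L9←L0
Join-block Dom:
  L1: preds {L0,L8}: {L0} ∩ {L0,L1,L4,L7,L8} = {L0}; idom=L0
  L6: preds {L0,L3}: {L0} ∩ {L0,L2,L3} = {L0}; idom=L0
  L9: preds {L4,L6,L8}: {L0,L1,L4} ∩ {L0,L6} ∩ {L0,L1,L4,L7,L8} = {L0}; idom=L0

DF derivation:
  join L1 pred L0: · stop@L0
  join L1 pred L8: L8→L7→L4→L1 stop@L0
  join L6 pred L0: · stop@L0
  join L6 pred L3: L3→L2 stop@L0
  join L9 pred L4: L4→L1 stop@L0
  join L9 pred L6: L6 stop@L0
  join L9 pred L8: L8→L7→L4→L1 stop@L0
  L0: DF=∅
  L1: DF={L1,L9}
  L2: DF={L6}
  L3: DF={L6}
  L4: DF={L1,L9}
  L5: DF=∅
  L6: DF={L9}
  L7: DF={L1,L9}
  L8: DF={L1,L9}
  L9: DF=∅

DF(L6) = ["L9"]

Answer: ["L9"]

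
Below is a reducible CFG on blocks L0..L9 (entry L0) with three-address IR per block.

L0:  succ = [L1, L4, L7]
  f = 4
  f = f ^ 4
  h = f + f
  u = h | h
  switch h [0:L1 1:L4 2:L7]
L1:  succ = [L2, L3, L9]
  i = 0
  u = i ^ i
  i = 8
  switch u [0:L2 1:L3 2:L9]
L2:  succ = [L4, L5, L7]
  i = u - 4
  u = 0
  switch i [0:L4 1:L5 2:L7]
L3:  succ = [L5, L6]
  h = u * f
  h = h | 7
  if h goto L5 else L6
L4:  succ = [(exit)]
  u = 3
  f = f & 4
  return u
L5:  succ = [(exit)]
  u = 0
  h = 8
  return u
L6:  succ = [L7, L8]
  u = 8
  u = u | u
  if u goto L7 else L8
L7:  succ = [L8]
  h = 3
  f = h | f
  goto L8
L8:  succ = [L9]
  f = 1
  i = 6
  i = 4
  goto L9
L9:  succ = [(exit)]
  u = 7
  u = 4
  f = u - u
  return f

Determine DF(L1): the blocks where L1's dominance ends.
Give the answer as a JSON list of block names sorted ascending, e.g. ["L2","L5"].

Answer: ["L4", "L7", "L8", "L9"]

Working:
idom tree: L1←L0 L2←L1 L3←L1 L4←L0 L5←L1 L6←L3 L7←L0 L8←L0 L9←L0
Dom∩ at merges:
  L4: preds {L0,L2}: {L0} ∩ {L0,L1,L2} = {L0}; idom=L0
  L5: preds {L2,L3}: {L0,L1,L2} ∩ {L0,L1,L3} = {L0,L1}; idom=L1
  L7: preds {L0,L2,L6}: {L0} ∩ {L0,L1,L2} ∩ {L0,L1,L3,L6} = {L0}; idom=L0
  L8: preds {L6,L7}: {L0,L1,L3,L6} ∩ {L0,L7} = {L0}; idom=L0
  L9: preds {L1,L8}: {L0,L1} ∩ {L0,L8} = {L0}; idom=L0

DF walk-up:
  join L4 pred L0: · stop@L0
  join L4 pred L2: L2→L1 stop@L0
  join L5 pred L2: L2 stop@L1
  join L5 pred L3: L3 stop@L1
  join L7 pred L0: · stop@L0
  join L7 pred L2: L2→L1 stop@L0
  join L7 pred L6: L6→L3→L1 stop@L0
  join L8 pred L6: L6→L3→L1 stop@L0
  join L8 pred L7: L7 stop@L0
  join L9 pred L1: L1 stop@L0
  join L9 pred L8: L8 stop@L0
  DF(L0)=∅
  DF(L1)={L4,L7,L8,L9}
  DF(L2)={L4,L5,L7}
  DF(L3)={L5,L7,L8}
  DF(L4)=∅
  DF(L5)=∅
  DF(L6)={L7,L8}
  DF(L7)={L8}
  DF(L8)={L9}
  DF(L9)=∅

DF(L1) = ["L4", "L7", "L8", "L9"]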